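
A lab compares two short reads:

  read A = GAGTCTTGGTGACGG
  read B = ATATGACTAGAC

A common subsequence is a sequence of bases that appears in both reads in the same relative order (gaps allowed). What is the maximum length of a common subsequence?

8

One common subsequence of length 8: A (read A #2, read B #1), T (read A #4, read B #2), T (read A #7, read B #4), G (read A #8, read B #5), T (read A #10, read B #8), G (read A #11, read B #10), A (read A #12, read B #11), C (read A #13, read B #12). dp[15][12] = 8 confirms this is the maximum.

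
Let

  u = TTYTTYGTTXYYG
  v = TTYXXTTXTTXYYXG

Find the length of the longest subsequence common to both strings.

11

Pick T (u #1, v #1) → T (u #2, v #2) → Y (u #3, v #3) → T (u #4, v #6) → T (u #5, v #7) → T (u #8, v #9) → T (u #9, v #10) → X (u #10, v #11) → Y (u #11, v #12) → Y (u #12, v #13) → G (u #13, v #15); all 11 characters appear in both, in order. Since dp[13][15] = 11, nothing longer is possible.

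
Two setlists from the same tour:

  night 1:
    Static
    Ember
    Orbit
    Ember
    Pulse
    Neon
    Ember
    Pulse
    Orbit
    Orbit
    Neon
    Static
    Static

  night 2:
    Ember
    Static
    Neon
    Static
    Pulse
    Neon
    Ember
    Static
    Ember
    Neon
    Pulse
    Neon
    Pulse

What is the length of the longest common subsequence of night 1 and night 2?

Match Static at night 1[1]=night 2[4], then Ember at night 1[2]=night 2[7], then Ember at night 1[4]=night 2[9], then Pulse at night 1[5]=night 2[11], then Neon at night 1[6]=night 2[12], then Pulse at night 1[8]=night 2[13] — 6 songs in the same relative order in both. dp[13][13] = 6 confirms this is the maximum.

6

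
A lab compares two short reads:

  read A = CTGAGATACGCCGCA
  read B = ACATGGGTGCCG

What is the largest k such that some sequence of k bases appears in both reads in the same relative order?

Taking C [1,2]; then T [2,4]; then G [3,6]; then G [5,7]; then T [7,8]; then G [10,9]; then C [11,10]; then C [12,11]; then G [13,12] gives a common subsequence of length 9. dp[15][12] = 9 confirms this is the maximum.

9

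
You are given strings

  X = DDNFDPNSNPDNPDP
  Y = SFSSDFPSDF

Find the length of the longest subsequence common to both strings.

5

Match D (X #2, Y #5), then F (X #4, Y #6), then P (X #6, Y #7), then S (X #8, Y #8), then D (X #11, Y #9) — 5 characters in the same relative order in both, and the DP table's final entry dp[15][10] is also 5, so no common subsequence is longer.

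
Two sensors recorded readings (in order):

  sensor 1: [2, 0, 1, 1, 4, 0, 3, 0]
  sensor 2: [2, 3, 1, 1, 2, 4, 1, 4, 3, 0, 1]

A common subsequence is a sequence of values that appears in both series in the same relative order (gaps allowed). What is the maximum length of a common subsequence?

6

Let dp[i][j] be the LCS length of the first i values of sensor 1 and the first j values of sensor 2. dp[i][j] = dp[i-1][j-1]+1 when the i-th and j-th values match, else max(dp[i-1][j], dp[i][j-1]).
    ·  2  3  1  1  2  4  1  4  3  0  1
 ·  0  0  0  0  0  0  0  0  0  0  0  0
 2  0  1  1  1  1  1  1  1  1  1  1  1
 0  0  1  1  1  1  1  1  1  1  1  2  2
 1  0  1  1  2  2  2  2  2  2  2  2  3
 1  0  1  1  2  3  3  3  3  3  3  3  3
 4  0  1  1  2  3  3  4  4  4  4  4  4
 0  0  1  1  2  3  3  4  4  4  4  5  5
 3  0  1  2  2  3  3  4  4  4  5  5  5
 0  0  1  2  2  3  3  4  4  4  5  6  6
dp[8][11] = 6. One LCS (by backtracking along matches): 2, 1, 1, 4, 3, 0.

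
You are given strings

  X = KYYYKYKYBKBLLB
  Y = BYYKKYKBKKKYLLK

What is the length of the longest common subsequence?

Taking Y [2,2]; then Y [3,3]; then K [5,5]; then Y [6,6]; then K [7,7]; then B [9,8]; then K [10,11]; then L [12,13]; then L [13,14] gives a common subsequence of length 9. Since dp[14][15] = 9, nothing longer is possible.

9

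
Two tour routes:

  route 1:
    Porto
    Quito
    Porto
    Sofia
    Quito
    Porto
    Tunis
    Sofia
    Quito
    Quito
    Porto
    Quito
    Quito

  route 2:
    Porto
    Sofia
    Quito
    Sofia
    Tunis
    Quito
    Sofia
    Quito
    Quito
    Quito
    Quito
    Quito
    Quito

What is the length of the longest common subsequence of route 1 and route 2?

One common subsequence of length 9: Porto (route 1 #1, route 2 #1), then Quito (route 1 #2, route 2 #3), then Sofia (route 1 #4, route 2 #4), then Quito (route 1 #5, route 2 #6), then Sofia (route 1 #8, route 2 #7), then Quito (route 1 #9, route 2 #10), then Quito (route 1 #10, route 2 #11), then Quito (route 1 #12, route 2 #12), then Quito (route 1 #13, route 2 #13). Since dp[13][13] = 9, nothing longer is possible.

9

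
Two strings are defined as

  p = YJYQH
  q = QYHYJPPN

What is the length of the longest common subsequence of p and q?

Pick Y [1,4]; then J [2,5]; all 2 characters appear in both, in order. dp[5][8] = 2 confirms this is the maximum.

2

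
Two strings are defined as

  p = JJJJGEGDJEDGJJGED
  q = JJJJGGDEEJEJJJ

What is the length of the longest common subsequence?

11

Taking J [1,1], J [2,2], J [3,3], J [4,4], G [5,5], G [7,6], D [8,7], J [9,10], E [10,11], J [13,13], J [14,14] gives a common subsequence of length 11. The LCS DP gives dp[17][14] = 11, so this is optimal.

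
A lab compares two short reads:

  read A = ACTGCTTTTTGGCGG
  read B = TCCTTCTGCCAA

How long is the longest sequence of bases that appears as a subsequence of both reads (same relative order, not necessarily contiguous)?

7

One common subsequence of length 7: C at read A[2]=read B[2] → C at read A[5]=read B[3] → T at read A[6]=read B[4] → T at read A[7]=read B[5] → T at read A[10]=read B[7] → G at read A[11]=read B[8] → C at read A[13]=read B[10]. dp[15][12] = 7 confirms this is the maximum.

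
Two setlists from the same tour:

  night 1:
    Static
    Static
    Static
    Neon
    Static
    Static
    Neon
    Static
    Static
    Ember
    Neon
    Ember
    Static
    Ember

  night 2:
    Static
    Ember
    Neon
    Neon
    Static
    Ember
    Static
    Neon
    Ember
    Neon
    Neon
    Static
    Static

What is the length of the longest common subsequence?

8

Match Static (night 1 #1, night 2 #1), Neon (night 1 #4, night 2 #4), Static (night 1 #5, night 2 #5), Static (night 1 #6, night 2 #7), Neon (night 1 #7, night 2 #8), Ember (night 1 #10, night 2 #9), Neon (night 1 #11, night 2 #11), Static (night 1 #13, night 2 #13) — 8 songs in the same relative order in both, and the DP table's final entry dp[14][13] is also 8, so no common subsequence is longer.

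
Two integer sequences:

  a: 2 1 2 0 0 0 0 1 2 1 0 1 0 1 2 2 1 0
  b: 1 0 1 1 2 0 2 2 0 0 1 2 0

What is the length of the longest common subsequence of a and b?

9

Pick 1 (a #2, b #4); then 2 (a #3, b #5); then 0 (a #4, b #6); then 2 (a #9, b #8); then 0 (a #11, b #9); then 0 (a #13, b #10); then 1 (a #14, b #11); then 2 (a #16, b #12); then 0 (a #18, b #13); all 9 values appear in both, in order. Since dp[18][13] = 9, nothing longer is possible.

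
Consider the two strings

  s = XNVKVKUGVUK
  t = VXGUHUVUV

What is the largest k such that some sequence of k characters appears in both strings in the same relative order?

4

Match X (s #1, t #2); then V (s #5, t #7); then U (s #7, t #8); then V (s #9, t #9) — 4 characters in the same relative order in both. The LCS DP gives dp[11][9] = 4, so this is optimal.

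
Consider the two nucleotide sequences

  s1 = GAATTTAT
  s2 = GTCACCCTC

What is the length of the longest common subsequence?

4

One common subsequence of length 4: G (s1 #1, s2 #1), T (s1 #4, s2 #2), A (s1 #7, s2 #4), T (s1 #8, s2 #8). The LCS DP gives dp[8][9] = 4, so this is optimal.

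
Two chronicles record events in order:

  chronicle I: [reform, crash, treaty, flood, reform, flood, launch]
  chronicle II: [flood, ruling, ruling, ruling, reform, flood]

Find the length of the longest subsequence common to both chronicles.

One common subsequence of length 3: flood [4,1]; then reform [5,5]; then flood [6,6], and the DP table's final entry dp[7][6] is also 3, so no common subsequence is longer.

3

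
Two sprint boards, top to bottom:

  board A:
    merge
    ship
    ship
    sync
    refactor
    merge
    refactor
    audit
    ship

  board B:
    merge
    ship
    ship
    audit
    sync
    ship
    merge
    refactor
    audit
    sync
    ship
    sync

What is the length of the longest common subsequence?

8

One common subsequence of length 8: merge (board A #1, board B #1), then ship (board A #2, board B #2), then ship (board A #3, board B #3), then sync (board A #4, board B #5), then merge (board A #6, board B #7), then refactor (board A #7, board B #8), then audit (board A #8, board B #9), then ship (board A #9, board B #11). dp[9][12] = 8 confirms this is the maximum.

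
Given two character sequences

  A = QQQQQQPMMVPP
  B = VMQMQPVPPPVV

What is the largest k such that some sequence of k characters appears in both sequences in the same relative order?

6

One common subsequence of length 6: Q (A #1, B #3), then Q (A #6, B #5), then P (A #7, B #6), then V (A #10, B #7), then P (A #11, B #9), then P (A #12, B #10). dp[12][12] = 6 confirms this is the maximum.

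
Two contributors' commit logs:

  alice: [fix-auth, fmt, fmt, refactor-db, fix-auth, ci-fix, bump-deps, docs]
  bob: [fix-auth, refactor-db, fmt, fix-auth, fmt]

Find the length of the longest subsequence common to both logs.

Match fix-auth [1,1]; then fmt [2,3]; then fmt [3,5] — 3 commits in the same relative order in both. dp[8][5] = 3 confirms this is the maximum.

3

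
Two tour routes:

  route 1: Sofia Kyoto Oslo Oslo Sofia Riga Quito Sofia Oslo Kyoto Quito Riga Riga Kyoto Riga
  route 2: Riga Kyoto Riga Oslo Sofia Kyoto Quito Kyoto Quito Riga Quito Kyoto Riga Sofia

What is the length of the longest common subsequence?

Pick Kyoto at route 1[2]=route 2[2] → Oslo at route 1[4]=route 2[4] → Sofia at route 1[5]=route 2[5] → Quito at route 1[7]=route 2[7] → Kyoto at route 1[10]=route 2[8] → Quito at route 1[11]=route 2[9] → Riga at route 1[12]=route 2[10] → Kyoto at route 1[14]=route 2[12] → Riga at route 1[15]=route 2[13]; all 9 stops appear in both, in order. The LCS DP gives dp[15][14] = 9, so this is optimal.

9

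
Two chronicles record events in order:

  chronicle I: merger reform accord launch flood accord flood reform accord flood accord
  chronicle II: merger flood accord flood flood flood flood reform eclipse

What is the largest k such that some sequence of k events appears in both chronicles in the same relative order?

5

Taking merger [1,1], accord [3,3], flood [5,6], flood [7,7], reform [8,8] gives a common subsequence of length 5. Since dp[11][9] = 5, nothing longer is possible.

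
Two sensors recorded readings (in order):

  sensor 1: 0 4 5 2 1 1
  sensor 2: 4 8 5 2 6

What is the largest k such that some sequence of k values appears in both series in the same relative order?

3

Let dp[i][j] be the LCS length of the first i values of sensor 1 and the first j values of sensor 2. dp[i][j] = dp[i-1][j-1]+1 when the i-th and j-th values match, else max(dp[i-1][j], dp[i][j-1]).
    ·  4  8  5  2  6
 ·  0  0  0  0  0  0
 0  0  0  0  0  0  0
 4  0  1  1  1  1  1
 5  0  1  1  2  2  2
 2  0  1  1  2  3  3
 1  0  1  1  2  3  3
 1  0  1  1  2  3  3
dp[6][5] = 3. One LCS (by backtracking along matches): 4, 5, 2.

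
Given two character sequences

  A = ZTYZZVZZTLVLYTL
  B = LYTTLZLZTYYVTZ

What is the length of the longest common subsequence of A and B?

6

Match T [2,4] → Z [4,6] → Z [8,8] → T [9,9] → V [11,12] → T [14,13] — 6 characters in the same relative order in both. The LCS DP gives dp[15][14] = 6, so this is optimal.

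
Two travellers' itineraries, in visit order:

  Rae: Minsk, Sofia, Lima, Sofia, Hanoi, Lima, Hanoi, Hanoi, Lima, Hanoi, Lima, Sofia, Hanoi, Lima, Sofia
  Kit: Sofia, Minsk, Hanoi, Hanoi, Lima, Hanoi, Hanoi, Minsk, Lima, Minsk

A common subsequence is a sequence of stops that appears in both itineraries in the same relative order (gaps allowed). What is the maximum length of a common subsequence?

7

One common subsequence of length 7: Minsk at Rae[1]=Kit[2], Hanoi at Rae[7]=Kit[3], Hanoi at Rae[8]=Kit[4], Lima at Rae[9]=Kit[5], Hanoi at Rae[10]=Kit[6], Hanoi at Rae[13]=Kit[7], Lima at Rae[14]=Kit[9], and the DP table's final entry dp[15][10] is also 7, so no common subsequence is longer.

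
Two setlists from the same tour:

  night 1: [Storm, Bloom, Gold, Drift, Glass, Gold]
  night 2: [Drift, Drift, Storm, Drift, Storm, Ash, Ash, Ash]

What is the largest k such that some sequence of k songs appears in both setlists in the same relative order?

2

One common subsequence of length 2: Storm [1,3] → Drift [4,4]. Since dp[6][8] = 2, nothing longer is possible.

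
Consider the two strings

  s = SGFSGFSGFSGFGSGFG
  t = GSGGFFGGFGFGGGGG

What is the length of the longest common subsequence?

One common subsequence of length 11: S at s[1]=t[2] → G at s[2]=t[4] → F at s[3]=t[6] → G at s[5]=t[8] → F at s[6]=t[9] → G at s[8]=t[10] → F at s[9]=t[11] → G at s[11]=t[13] → G at s[13]=t[14] → G at s[15]=t[15] → G at s[17]=t[16]. Since dp[17][16] = 11, nothing longer is possible.

11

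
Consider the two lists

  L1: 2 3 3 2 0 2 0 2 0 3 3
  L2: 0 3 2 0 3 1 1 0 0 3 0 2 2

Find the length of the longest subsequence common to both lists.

6

Let dp[i][j] be the LCS length of the first i values of L1 and the first j values of L2. dp[i][j] = dp[i-1][j-1]+1 when the i-th and j-th values match, else max(dp[i-1][j], dp[i][j-1]).
    ·  0  3  2  0  3  1  1  0  0  3  0  2  2
 ·  0  0  0  0  0  0  0  0  0  0  0  0  0  0
 2  0  0  0  1  1  1  1  1  1  1  1  1  1  1
 3  0  0  1  1  1  2  2  2  2  2  2  2  2  2
 3  0  0  1  1  1  2  2  2  2  2  3  3  3  3
 2  0  0  1  2  2  2  2  2  2  2  3  3  4  4
 0  0  1  1  2  3  3  3  3  3  3  3  4  4  4
 2  0  1  1  2  3  3  3  3  3  3  3  4  5  5
 0  0  1  1  2  3  3  3  3  4  4  4  4  5  5
 2  0  1  1  2  3  3  3  3  4  4  4  4  5  6
 0  0  1  1  2  3  3  3  3  4  5  5  5  5  6
 3  0  1  2  2  3  4  4  4  4  5  6  6  6  6
 3  0  1  2  2  3  4  4  4  4  5  6  6  6  6
dp[11][13] = 6. One LCS (by backtracking along matches): 2, 3, 3, 0, 2, 2.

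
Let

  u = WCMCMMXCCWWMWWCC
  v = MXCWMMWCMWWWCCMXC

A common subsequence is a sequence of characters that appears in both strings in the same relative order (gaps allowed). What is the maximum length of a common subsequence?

One common subsequence of length 10: M [3,1], then C [4,3], then M [5,5], then M [6,6], then C [8,8], then W [10,10], then W [11,11], then W [13,12], then C [15,14], then C [16,17]. Since dp[16][17] = 10, nothing longer is possible.

10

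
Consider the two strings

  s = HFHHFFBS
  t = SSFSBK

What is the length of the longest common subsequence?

Let dp[i][j] be the LCS length of the first i characters of s and the first j characters of t. dp[i][j] = dp[i-1][j-1]+1 when the i-th and j-th characters match, else max(dp[i-1][j], dp[i][j-1]).
    ·  S  S  F  S  B  K
 ·  0  0  0  0  0  0  0
 H  0  0  0  0  0  0  0
 F  0  0  0  1  1  1  1
 H  0  0  0  1  1  1  1
 H  0  0  0  1  1  1  1
 F  0  0  0  1  1  1  1
 F  0  0  0  1  1  1  1
 B  0  0  0  1  1  2  2
 S  0  1  1  1  2  2  2
dp[8][6] = 2. One LCS (by backtracking along matches): FB.

2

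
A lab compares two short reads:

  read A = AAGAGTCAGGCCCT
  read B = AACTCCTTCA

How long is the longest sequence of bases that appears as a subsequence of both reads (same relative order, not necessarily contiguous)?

6

Let dp[i][j] be the LCS length of the first i bases of read A and the first j bases of read B. dp[i][j] = dp[i-1][j-1]+1 when the i-th and j-th bases match, else max(dp[i-1][j], dp[i][j-1]).
    ·  A  A  C  T  C  C  T  T  C  A
 ·  0  0  0  0  0  0  0  0  0  0  0
 A  0  1  1  1  1  1  1  1  1  1  1
 A  0  1  2  2  2  2  2  2  2  2  2
 G  0  1  2  2  2  2  2  2  2  2  2
 A  0  1  2  2  2  2  2  2  2  2  3
 G  0  1  2  2  2  2  2  2  2  2  3
 T  0  1  2  2  3  3  3  3  3  3  3
 C  0  1  2  3  3  4  4  4  4  4  4
 A  0  1  2  3  3  4  4  4  4  4  5
 G  0  1  2  3  3  4  4  4  4  4  5
 G  0  1  2  3  3  4  4  4  4  4  5
 C  0  1  2  3  3  4  5  5  5  5  5
 C  0  1  2  3  3  4  5  5  5  6  6
 C  0  1  2  3  3  4  5  5  5  6  6
 T  0  1  2  3  4  4  5  6  6  6  6
dp[14][10] = 6. One LCS (by backtracking along matches): AATCCC.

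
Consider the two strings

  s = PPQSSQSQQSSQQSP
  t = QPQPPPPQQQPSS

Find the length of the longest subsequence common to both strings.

7

Taking P at s[1]=t[6], P at s[2]=t[7], Q at s[3]=t[8], Q at s[6]=t[9], Q at s[8]=t[10], S at s[11]=t[12], S at s[14]=t[13] gives a common subsequence of length 7. Since dp[15][13] = 7, nothing longer is possible.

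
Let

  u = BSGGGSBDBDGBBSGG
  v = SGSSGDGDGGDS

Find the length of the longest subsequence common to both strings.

7

Match S (u #2, v #1) → G (u #3, v #2) → G (u #4, v #5) → G (u #5, v #7) → D (u #8, v #8) → D (u #10, v #11) → S (u #14, v #12) — 7 characters in the same relative order in both. The LCS DP gives dp[16][12] = 7, so this is optimal.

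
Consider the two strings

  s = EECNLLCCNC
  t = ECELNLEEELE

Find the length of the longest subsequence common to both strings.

Taking E (s #1, t #1), then E (s #2, t #3), then N (s #4, t #5), then L (s #5, t #6), then L (s #6, t #10) gives a common subsequence of length 5. dp[10][11] = 5 confirms this is the maximum.

5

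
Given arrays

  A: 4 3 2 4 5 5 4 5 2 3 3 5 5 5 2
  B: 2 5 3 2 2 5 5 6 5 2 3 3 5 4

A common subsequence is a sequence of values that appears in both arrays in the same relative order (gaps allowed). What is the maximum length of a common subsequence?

9

One common subsequence of length 9: 3 at A[2]=B[3], then 2 at A[3]=B[5], then 5 at A[5]=B[6], then 5 at A[6]=B[7], then 5 at A[8]=B[9], then 2 at A[9]=B[10], then 3 at A[10]=B[11], then 3 at A[11]=B[12], then 5 at A[12]=B[13]. Since dp[15][14] = 9, nothing longer is possible.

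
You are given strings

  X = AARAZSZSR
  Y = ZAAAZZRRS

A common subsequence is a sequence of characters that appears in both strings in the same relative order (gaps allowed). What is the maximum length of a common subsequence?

6

Let dp[i][j] be the LCS length of the first i characters of X and the first j characters of Y. dp[i][j] = dp[i-1][j-1]+1 when the i-th and j-th characters match, else max(dp[i-1][j], dp[i][j-1]).
    ·  Z  A  A  A  Z  Z  R  R  S
 ·  0  0  0  0  0  0  0  0  0  0
 A  0  0  1  1  1  1  1  1  1  1
 A  0  0  1  2  2  2  2  2  2  2
 R  0  0  1  2  2  2  2  3  3  3
 A  0  0  1  2  3  3  3  3  3  3
 Z  0  1  1  2  3  4  4  4  4  4
 S  0  1  1  2  3  4  4  4  4  5
 Z  0  1  1  2  3  4  5  5  5  5
 S  0  1  1  2  3  4  5  5  5  6
 R  0  1  1  2  3  4  5  6  6  6
dp[9][9] = 6. One LCS (by backtracking along matches): AAAZZS.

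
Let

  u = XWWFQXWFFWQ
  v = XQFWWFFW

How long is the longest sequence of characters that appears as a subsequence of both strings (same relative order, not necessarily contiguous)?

Let dp[i][j] be the LCS length of the first i characters of u and the first j characters of v. dp[i][j] = dp[i-1][j-1]+1 when the i-th and j-th characters match, else max(dp[i-1][j], dp[i][j-1]).
    ·  X  Q  F  W  W  F  F  W
 ·  0  0  0  0  0  0  0  0  0
 X  0  1  1  1  1  1  1  1  1
 W  0  1  1  1  2  2  2  2  2
 W  0  1  1  1  2  3  3  3  3
 F  0  1  1  2  2  3  4  4  4
 Q  0  1  2  2  2  3  4  4  4
 X  0  1  2  2  2  3  4  4  4
 W  0  1  2  2  3  3  4  4  5
 F  0  1  2  3  3  3  4  5  5
 F  0  1  2  3  3  3  4  5  5
 W  0  1  2  3  4  4  4  5  6
 Q  0  1  2  3  4  4  4  5  6
dp[11][8] = 6. One LCS (by backtracking along matches): XWWFFW.

6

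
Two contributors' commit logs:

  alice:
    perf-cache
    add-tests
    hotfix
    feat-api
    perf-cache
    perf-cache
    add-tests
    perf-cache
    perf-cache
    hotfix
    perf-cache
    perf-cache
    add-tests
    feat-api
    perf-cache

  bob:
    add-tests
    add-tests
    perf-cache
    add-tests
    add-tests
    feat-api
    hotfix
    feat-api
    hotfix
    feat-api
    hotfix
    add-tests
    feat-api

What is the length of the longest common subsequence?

One common subsequence of length 7: perf-cache [1,3]; then add-tests [2,5]; then hotfix [3,9]; then feat-api [4,10]; then hotfix [10,11]; then add-tests [13,12]; then feat-api [14,13]. dp[15][13] = 7 confirms this is the maximum.

7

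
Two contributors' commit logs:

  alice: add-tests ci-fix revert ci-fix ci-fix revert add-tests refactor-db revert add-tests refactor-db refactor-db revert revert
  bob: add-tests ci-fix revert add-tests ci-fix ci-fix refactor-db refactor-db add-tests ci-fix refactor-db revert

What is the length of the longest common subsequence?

One common subsequence of length 9: add-tests [1,1], ci-fix [2,2], revert [3,3], ci-fix [4,5], ci-fix [5,6], refactor-db [8,8], add-tests [10,9], refactor-db [12,11], revert [14,12]. The LCS DP gives dp[14][12] = 9, so this is optimal.

9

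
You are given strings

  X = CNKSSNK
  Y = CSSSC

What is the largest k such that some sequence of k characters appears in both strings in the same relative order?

3

Let dp[i][j] be the LCS length of the first i characters of X and the first j characters of Y. dp[i][j] = dp[i-1][j-1]+1 when the i-th and j-th characters match, else max(dp[i-1][j], dp[i][j-1]).
    ·  C  S  S  S  C
 ·  0  0  0  0  0  0
 C  0  1  1  1  1  1
 N  0  1  1  1  1  1
 K  0  1  1  1  1  1
 S  0  1  2  2  2  2
 S  0  1  2  3  3  3
 N  0  1  2  3  3  3
 K  0  1  2  3  3  3
dp[7][5] = 3. One LCS (by backtracking along matches): CSS.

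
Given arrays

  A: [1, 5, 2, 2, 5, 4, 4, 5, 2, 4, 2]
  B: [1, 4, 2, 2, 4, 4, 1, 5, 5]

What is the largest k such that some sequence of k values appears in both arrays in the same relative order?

6

One common subsequence of length 6: 1 [1,1], 2 [3,3], 2 [4,4], 4 [6,5], 4 [7,6], 5 [8,9]. The LCS DP gives dp[11][9] = 6, so this is optimal.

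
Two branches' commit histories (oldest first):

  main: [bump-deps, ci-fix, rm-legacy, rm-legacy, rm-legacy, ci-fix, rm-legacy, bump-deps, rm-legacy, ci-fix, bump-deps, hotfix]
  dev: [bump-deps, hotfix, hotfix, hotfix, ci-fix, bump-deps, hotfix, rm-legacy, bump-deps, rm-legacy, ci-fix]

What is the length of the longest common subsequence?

Match bump-deps [1,1], ci-fix [2,5], rm-legacy [7,8], bump-deps [8,9], rm-legacy [9,10], ci-fix [10,11] — 6 commits in the same relative order in both. The LCS DP gives dp[12][11] = 6, so this is optimal.

6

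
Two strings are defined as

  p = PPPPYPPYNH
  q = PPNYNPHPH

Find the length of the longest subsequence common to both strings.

Taking P at p[1]=q[1] → P at p[2]=q[2] → Y at p[5]=q[4] → P at p[6]=q[6] → P at p[7]=q[8] → H at p[10]=q[9] gives a common subsequence of length 6. dp[10][9] = 6 confirms this is the maximum.

6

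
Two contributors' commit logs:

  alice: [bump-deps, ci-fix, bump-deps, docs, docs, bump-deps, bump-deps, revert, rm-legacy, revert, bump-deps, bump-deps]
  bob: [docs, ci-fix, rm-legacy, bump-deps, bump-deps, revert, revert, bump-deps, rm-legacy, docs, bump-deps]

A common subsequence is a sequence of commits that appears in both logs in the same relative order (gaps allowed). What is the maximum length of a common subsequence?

One common subsequence of length 7: ci-fix [2,2]; then bump-deps [6,4]; then bump-deps [7,5]; then revert [8,6]; then revert [10,7]; then bump-deps [11,8]; then bump-deps [12,11], and the DP table's final entry dp[12][11] is also 7, so no common subsequence is longer.

7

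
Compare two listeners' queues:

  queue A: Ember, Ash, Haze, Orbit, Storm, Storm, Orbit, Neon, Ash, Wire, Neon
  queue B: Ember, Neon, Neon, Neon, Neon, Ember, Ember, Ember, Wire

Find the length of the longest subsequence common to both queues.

Match Ember at queue A[1]=queue B[1]; then Neon at queue A[8]=queue B[5]; then Wire at queue A[10]=queue B[9] — 3 songs in the same relative order in both, and the DP table's final entry dp[11][9] is also 3, so no common subsequence is longer.

3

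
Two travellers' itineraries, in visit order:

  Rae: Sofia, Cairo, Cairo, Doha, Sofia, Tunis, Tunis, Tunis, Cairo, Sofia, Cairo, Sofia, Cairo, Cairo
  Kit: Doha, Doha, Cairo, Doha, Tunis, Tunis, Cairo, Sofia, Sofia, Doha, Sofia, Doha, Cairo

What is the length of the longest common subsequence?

8

Taking Cairo (Rae #3, Kit #3) → Doha (Rae #4, Kit #4) → Tunis (Rae #7, Kit #5) → Tunis (Rae #8, Kit #6) → Cairo (Rae #9, Kit #7) → Sofia (Rae #10, Kit #9) → Sofia (Rae #12, Kit #11) → Cairo (Rae #14, Kit #13) gives a common subsequence of length 8, and the DP table's final entry dp[14][13] is also 8, so no common subsequence is longer.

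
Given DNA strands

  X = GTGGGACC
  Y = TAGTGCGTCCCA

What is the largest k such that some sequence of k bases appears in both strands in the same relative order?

6

Let dp[i][j] be the LCS length of the first i bases of X and the first j bases of Y. dp[i][j] = dp[i-1][j-1]+1 when the i-th and j-th bases match, else max(dp[i-1][j], dp[i][j-1]).
    ·  T  A  G  T  G  C  G  T  C  C  C  A
 ·  0  0  0  0  0  0  0  0  0  0  0  0  0
 G  0  0  0  1  1  1  1  1  1  1  1  1  1
 T  0  1  1  1  2  2  2  2  2  2  2  2  2
 G  0  1  1  2  2  3  3  3  3  3  3  3  3
 G  0  1  1  2  2  3  3  4  4  4  4  4  4
 G  0  1  1  2  2  3  3  4  4  4  4  4  4
 A  0  1  2  2  2  3  3  4  4  4  4  4  5
 C  0  1  2  2  2  3  4  4  4  5  5  5  5
 C  0  1  2  2  2  3  4  4  4  5  6  6  6
dp[8][12] = 6. One LCS (by backtracking along matches): GTGGCC.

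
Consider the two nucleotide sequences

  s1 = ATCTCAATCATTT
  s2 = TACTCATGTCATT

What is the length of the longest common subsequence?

10

Taking A (s1 #1, s2 #2); then C (s1 #3, s2 #3); then T (s1 #4, s2 #4); then C (s1 #5, s2 #5); then A (s1 #6, s2 #6); then T (s1 #8, s2 #9); then C (s1 #9, s2 #10); then A (s1 #10, s2 #11); then T (s1 #12, s2 #12); then T (s1 #13, s2 #13) gives a common subsequence of length 10. Since dp[13][13] = 10, nothing longer is possible.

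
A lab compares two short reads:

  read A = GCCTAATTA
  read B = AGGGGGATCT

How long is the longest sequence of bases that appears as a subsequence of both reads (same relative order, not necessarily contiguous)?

4

Match G (read A #1, read B #6) → A (read A #6, read B #7) → T (read A #7, read B #8) → T (read A #8, read B #10) — 4 bases in the same relative order in both. The LCS DP gives dp[9][10] = 4, so this is optimal.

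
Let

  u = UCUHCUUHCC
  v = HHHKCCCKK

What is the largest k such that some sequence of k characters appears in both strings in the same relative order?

One common subsequence of length 4: H (u #4, v #3), then C (u #5, v #5), then C (u #9, v #6), then C (u #10, v #7). dp[10][9] = 4 confirms this is the maximum.

4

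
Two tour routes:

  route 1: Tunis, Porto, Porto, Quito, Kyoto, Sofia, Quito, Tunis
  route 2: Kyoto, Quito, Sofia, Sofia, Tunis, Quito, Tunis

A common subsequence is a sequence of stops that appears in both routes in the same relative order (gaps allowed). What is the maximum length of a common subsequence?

Pick Quito (route 1 #4, route 2 #2), then Sofia (route 1 #6, route 2 #4), then Quito (route 1 #7, route 2 #6), then Tunis (route 1 #8, route 2 #7); all 4 stops appear in both, in order. dp[8][7] = 4 confirms this is the maximum.

4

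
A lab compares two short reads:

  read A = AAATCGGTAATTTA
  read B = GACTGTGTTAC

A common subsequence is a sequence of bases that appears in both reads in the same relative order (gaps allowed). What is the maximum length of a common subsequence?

Taking A at read A[1]=read B[2], T at read A[4]=read B[4], G at read A[6]=read B[5], G at read A[7]=read B[7], T at read A[12]=read B[8], T at read A[13]=read B[9], A at read A[14]=read B[10] gives a common subsequence of length 7. dp[14][11] = 7 confirms this is the maximum.

7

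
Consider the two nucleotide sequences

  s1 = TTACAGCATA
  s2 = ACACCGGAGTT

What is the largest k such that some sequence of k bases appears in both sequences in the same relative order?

Let dp[i][j] be the LCS length of the first i bases of s1 and the first j bases of s2. dp[i][j] = dp[i-1][j-1]+1 when the i-th and j-th bases match, else max(dp[i-1][j], dp[i][j-1]).
    ·  A  C  A  C  C  G  G  A  G  T  T
 ·  0  0  0  0  0  0  0  0  0  0  0  0
 T  0  0  0  0  0  0  0  0  0  0  1  1
 T  0  0  0  0  0  0  0  0  0  0  1  2
 A  0  1  1  1  1  1  1  1  1  1  1  2
 C  0  1  2  2  2  2  2  2  2  2  2  2
 A  0  1  2  3  3  3  3  3  3  3  3  3
 G  0  1  2  3  3  3  4  4  4  4  4  4
 C  0  1  2  3  4  4  4  4  4  4  4  4
 A  0  1  2  3  4  4  4  4  5  5  5  5
 T  0  1  2  3  4  4  4  4  5  5  6  6
 A  0  1  2  3  4  4  4  4  5  5  6  6
dp[10][11] = 6. One LCS (by backtracking along matches): ACAGAT.

6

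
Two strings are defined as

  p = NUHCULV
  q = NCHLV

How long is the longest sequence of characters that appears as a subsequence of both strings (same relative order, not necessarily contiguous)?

4

Let dp[i][j] be the LCS length of the first i characters of p and the first j characters of q. dp[i][j] = dp[i-1][j-1]+1 when the i-th and j-th characters match, else max(dp[i-1][j], dp[i][j-1]).
    ·  N  C  H  L  V
 ·  0  0  0  0  0  0
 N  0  1  1  1  1  1
 U  0  1  1  1  1  1
 H  0  1  1  2  2  2
 C  0  1  2  2  2  2
 U  0  1  2  2  2  2
 L  0  1  2  2  3  3
 V  0  1  2  2  3  4
dp[7][5] = 4. One LCS (by backtracking along matches): NHLV.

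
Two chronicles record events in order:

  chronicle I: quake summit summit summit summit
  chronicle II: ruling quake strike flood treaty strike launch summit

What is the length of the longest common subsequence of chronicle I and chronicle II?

2

One common subsequence of length 2: quake at chronicle I[1]=chronicle II[2], then summit at chronicle I[5]=chronicle II[8]. dp[5][8] = 2 confirms this is the maximum.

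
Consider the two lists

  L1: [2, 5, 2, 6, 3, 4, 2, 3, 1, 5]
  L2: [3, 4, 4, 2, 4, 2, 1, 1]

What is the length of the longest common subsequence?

Let dp[i][j] be the LCS length of the first i values of L1 and the first j values of L2. dp[i][j] = dp[i-1][j-1]+1 when the i-th and j-th values match, else max(dp[i-1][j], dp[i][j-1]).
    ·  3  4  4  2  4  2  1  1
 ·  0  0  0  0  0  0  0  0  0
 2  0  0  0  0  1  1  1  1  1
 5  0  0  0  0  1  1  1  1  1
 2  0  0  0  0  1  1  2  2  2
 6  0  0  0  0  1  1  2  2  2
 3  0  1  1  1  1  1  2  2  2
 4  0  1  2  2  2  2  2  2  2
 2  0  1  2  2  3  3  3  3  3
 3  0  1  2  2  3  3  3  3  3
 1  0  1  2  2  3  3  3  4  4
 5  0  1  2  2  3  3  3  4  4
dp[10][8] = 4. One LCS (by backtracking along matches): 2, 4, 2, 1.

4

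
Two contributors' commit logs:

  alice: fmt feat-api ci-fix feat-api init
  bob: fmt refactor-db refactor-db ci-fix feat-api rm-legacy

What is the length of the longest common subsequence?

3

Pick fmt [1,1], ci-fix [3,4], feat-api [4,5]; all 3 commits appear in both, in order. The LCS DP gives dp[5][6] = 3, so this is optimal.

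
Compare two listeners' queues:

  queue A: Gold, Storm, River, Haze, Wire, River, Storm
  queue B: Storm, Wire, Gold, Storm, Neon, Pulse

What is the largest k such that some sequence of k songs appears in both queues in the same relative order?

Match Storm (queue A #2, queue B #1), then Wire (queue A #5, queue B #2), then Storm (queue A #7, queue B #4) — 3 songs in the same relative order in both. The LCS DP gives dp[7][6] = 3, so this is optimal.

3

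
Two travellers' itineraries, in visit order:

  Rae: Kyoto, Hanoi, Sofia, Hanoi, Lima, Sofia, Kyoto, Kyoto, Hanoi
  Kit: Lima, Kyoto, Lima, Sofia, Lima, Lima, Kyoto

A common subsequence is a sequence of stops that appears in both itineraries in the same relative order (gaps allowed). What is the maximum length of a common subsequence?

4

Taking Kyoto at Rae[1]=Kit[2], Sofia at Rae[3]=Kit[4], Lima at Rae[5]=Kit[6], Kyoto at Rae[8]=Kit[7] gives a common subsequence of length 4. dp[9][7] = 4 confirms this is the maximum.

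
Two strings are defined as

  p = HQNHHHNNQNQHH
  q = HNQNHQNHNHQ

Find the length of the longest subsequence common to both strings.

One common subsequence of length 8: H at p[1]=q[1], then Q at p[2]=q[3], then N at p[3]=q[4], then H at p[6]=q[5], then Q at p[9]=q[6], then N at p[10]=q[7], then H at p[12]=q[8], then H at p[13]=q[10]. dp[13][11] = 8 confirms this is the maximum.

8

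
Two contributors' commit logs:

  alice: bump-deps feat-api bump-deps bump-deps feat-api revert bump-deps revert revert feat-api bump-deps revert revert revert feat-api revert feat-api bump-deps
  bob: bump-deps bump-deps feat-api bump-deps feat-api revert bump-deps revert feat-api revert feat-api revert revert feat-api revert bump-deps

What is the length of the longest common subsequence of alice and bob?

14

One common subsequence of length 14: bump-deps at alice[1]=bob[2], feat-api at alice[2]=bob[3], bump-deps at alice[4]=bob[4], feat-api at alice[5]=bob[5], revert at alice[6]=bob[6], bump-deps at alice[7]=bob[7], revert at alice[8]=bob[8], revert at alice[9]=bob[10], feat-api at alice[10]=bob[11], revert at alice[13]=bob[12], revert at alice[14]=bob[13], feat-api at alice[15]=bob[14], revert at alice[16]=bob[15], bump-deps at alice[18]=bob[16]. dp[18][16] = 14 confirms this is the maximum.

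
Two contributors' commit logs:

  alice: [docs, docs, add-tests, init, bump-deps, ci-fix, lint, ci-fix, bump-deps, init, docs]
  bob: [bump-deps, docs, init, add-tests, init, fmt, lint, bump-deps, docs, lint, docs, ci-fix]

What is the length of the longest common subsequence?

6

Match docs [1,2], add-tests [3,4], init [4,5], bump-deps [5,8], lint [7,10], ci-fix [8,12] — 6 commits in the same relative order in both. The LCS DP gives dp[11][12] = 6, so this is optimal.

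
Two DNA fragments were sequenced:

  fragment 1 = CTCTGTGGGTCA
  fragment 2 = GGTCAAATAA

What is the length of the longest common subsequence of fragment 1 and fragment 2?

Let dp[i][j] be the LCS length of the first i bases of fragment 1 and the first j bases of fragment 2. dp[i][j] = dp[i-1][j-1]+1 when the i-th and j-th bases match, else max(dp[i-1][j], dp[i][j-1]).
    ·  G  G  T  C  A  A  A  T  A  A
 ·  0  0  0  0  0  0  0  0  0  0  0
 C  0  0  0  0  1  1  1  1  1  1  1
 T  0  0  0  1  1  1  1  1  2  2  2
 C  0  0  0  1  2  2  2  2  2  2  2
 T  0  0  0  1  2  2  2  2  3  3  3
 G  0  1  1  1  2  2  2  2  3  3  3
 T  0  1  1  2  2  2  2  2  3  3  3
 G  0  1  2  2  2  2  2  2  3  3  3
 G  0  1  2  2  2  2  2  2  3  3  3
 G  0  1  2  2  2  2  2  2  3  3  3
 T  0  1  2  3  3  3  3  3  3  3  3
 C  0  1  2  3  4  4  4  4  4  4  4
 A  0  1  2  3  4  5  5  5  5  5  5
dp[12][10] = 5. One LCS (by backtracking along matches): GGTCA.

5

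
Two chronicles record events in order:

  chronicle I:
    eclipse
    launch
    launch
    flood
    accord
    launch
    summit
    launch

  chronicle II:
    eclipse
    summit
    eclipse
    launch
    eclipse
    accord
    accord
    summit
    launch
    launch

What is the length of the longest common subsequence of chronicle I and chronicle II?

5

Pick eclipse [1,3] → launch [2,4] → accord [5,7] → launch [6,9] → launch [8,10]; all 5 events appear in both, in order. The LCS DP gives dp[8][10] = 5, so this is optimal.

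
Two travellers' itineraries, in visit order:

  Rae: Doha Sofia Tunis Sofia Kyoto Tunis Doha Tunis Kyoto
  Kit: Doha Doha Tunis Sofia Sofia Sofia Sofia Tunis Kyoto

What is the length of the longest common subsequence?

5

Taking Doha [1,2] → Sofia [2,6] → Sofia [4,7] → Tunis [8,8] → Kyoto [9,9] gives a common subsequence of length 5. dp[9][9] = 5 confirms this is the maximum.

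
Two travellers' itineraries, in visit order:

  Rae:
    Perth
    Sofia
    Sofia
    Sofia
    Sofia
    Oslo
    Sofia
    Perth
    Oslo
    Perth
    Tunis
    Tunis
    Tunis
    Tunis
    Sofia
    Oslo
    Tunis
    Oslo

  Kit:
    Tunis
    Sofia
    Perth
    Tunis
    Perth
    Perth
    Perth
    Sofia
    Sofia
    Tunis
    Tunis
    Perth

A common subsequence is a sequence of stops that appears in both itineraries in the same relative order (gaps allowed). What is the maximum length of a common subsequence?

One common subsequence of length 5: Perth at Rae[1]=Kit[7]; then Sofia at Rae[5]=Kit[8]; then Sofia at Rae[7]=Kit[9]; then Tunis at Rae[11]=Kit[10]; then Tunis at Rae[12]=Kit[11]. Since dp[18][12] = 5, nothing longer is possible.

5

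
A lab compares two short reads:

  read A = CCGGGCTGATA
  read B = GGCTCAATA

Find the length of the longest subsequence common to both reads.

7

Pick G (read A #4, read B #1), then G (read A #5, read B #2), then C (read A #6, read B #3), then T (read A #7, read B #4), then A (read A #9, read B #7), then T (read A #10, read B #8), then A (read A #11, read B #9); all 7 bases appear in both, in order. Since dp[11][9] = 7, nothing longer is possible.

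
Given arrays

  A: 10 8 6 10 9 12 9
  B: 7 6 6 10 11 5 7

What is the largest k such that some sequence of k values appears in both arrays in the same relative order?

2

Let dp[i][j] be the LCS length of the first i values of A and the first j values of B. dp[i][j] = dp[i-1][j-1]+1 when the i-th and j-th values match, else max(dp[i-1][j], dp[i][j-1]).
    ·  7  6  6 10 11  5  7
 ·  0  0  0  0  0  0  0  0
10  0  0  0  0  1  1  1  1
 8  0  0  0  0  1  1  1  1
 6  0  0  1  1  1  1  1  1
10  0  0  1  1  2  2  2  2
 9  0  0  1  1  2  2  2  2
12  0  0  1  1  2  2  2  2
 9  0  0  1  1  2  2  2  2
dp[7][7] = 2. One LCS (by backtracking along matches): 6, 10.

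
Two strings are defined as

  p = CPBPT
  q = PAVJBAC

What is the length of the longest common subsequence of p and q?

2

Let dp[i][j] be the LCS length of the first i characters of p and the first j characters of q. dp[i][j] = dp[i-1][j-1]+1 when the i-th and j-th characters match, else max(dp[i-1][j], dp[i][j-1]).
    ·  P  A  V  J  B  A  C
 ·  0  0  0  0  0  0  0  0
 C  0  0  0  0  0  0  0  1
 P  0  1  1  1  1  1  1  1
 B  0  1  1  1  1  2  2  2
 P  0  1  1  1  1  2  2  2
 T  0  1  1  1  1  2  2  2
dp[5][7] = 2. One LCS (by backtracking along matches): PB.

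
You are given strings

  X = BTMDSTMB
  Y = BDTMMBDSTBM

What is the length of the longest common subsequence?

Let dp[i][j] be the LCS length of the first i characters of X and the first j characters of Y. dp[i][j] = dp[i-1][j-1]+1 when the i-th and j-th characters match, else max(dp[i-1][j], dp[i][j-1]).
    ·  B  D  T  M  M  B  D  S  T  B  M
 ·  0  0  0  0  0  0  0  0  0  0  0  0
 B  0  1  1  1  1  1  1  1  1  1  1  1
 T  0  1  1  2  2  2  2  2  2  2  2  2
 M  0  1  1  2  3  3  3  3  3  3  3  3
 D  0  1  2  2  3  3  3  4  4  4  4  4
 S  0  1  2  2  3  3  3  4  5  5  5  5
 T  0  1  2  3  3  3  3  4  5  6  6  6
 M  0  1  2  3  4  4  4  4  5  6  6  7
 B  0  1  2  3  4  4  5  5  5  6  7  7
dp[8][11] = 7. One LCS (by backtracking along matches): BTMDSTM.

7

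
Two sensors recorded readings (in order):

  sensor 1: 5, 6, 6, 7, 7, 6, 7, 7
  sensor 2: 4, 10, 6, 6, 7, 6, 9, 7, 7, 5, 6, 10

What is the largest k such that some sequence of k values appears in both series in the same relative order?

6

Let dp[i][j] be the LCS length of the first i values of sensor 1 and the first j values of sensor 2. dp[i][j] = dp[i-1][j-1]+1 when the i-th and j-th values match, else max(dp[i-1][j], dp[i][j-1]).
    ·  4 10  6  6  7  6  9  7  7  5  6 10
 ·  0  0  0  0  0  0  0  0  0  0  0  0  0
 5  0  0  0  0  0  0  0  0  0  0  1  1  1
 6  0  0  0  1  1  1  1  1  1  1  1  2  2
 6  0  0  0  1  2  2  2  2  2  2  2  2  2
 7  0  0  0  1  2  3  3  3  3  3  3  3  3
 7  0  0  0  1  2  3  3  3  4  4  4  4  4
 6  0  0  0  1  2  3  4  4  4  4  4  5  5
 7  0  0  0  1  2  3  4  4  5  5  5  5  5
 7  0  0  0  1  2  3  4  4  5  6  6  6  6
dp[8][12] = 6. One LCS (by backtracking along matches): 6, 6, 7, 6, 7, 7.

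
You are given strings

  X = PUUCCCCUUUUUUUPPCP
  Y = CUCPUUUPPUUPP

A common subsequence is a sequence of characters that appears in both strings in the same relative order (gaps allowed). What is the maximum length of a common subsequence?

Pick U at X[3]=Y[2]; then C at X[4]=Y[3]; then U at X[8]=Y[5]; then U at X[9]=Y[6]; then U at X[10]=Y[7]; then U at X[13]=Y[10]; then U at X[14]=Y[11]; then P at X[16]=Y[12]; then P at X[18]=Y[13]; all 9 characters appear in both, in order, and the DP table's final entry dp[18][13] is also 9, so no common subsequence is longer.

9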